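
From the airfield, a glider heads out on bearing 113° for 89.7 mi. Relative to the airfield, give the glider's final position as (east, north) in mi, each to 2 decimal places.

Leg 1 (113°, 89.7 mi): east 89.7 sin 113° = 82.57, north 89.7 cos 113° = -35.05
Summing: 82.57 mi east, -35.05 mi north → (82.57, -35.05).

(82.57, -35.05)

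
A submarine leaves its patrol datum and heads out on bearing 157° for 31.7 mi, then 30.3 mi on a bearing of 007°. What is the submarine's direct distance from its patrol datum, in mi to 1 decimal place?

Leg 1 (157°, 31.7 mi): east 31.7 sin 157° = 12.39, north 31.7 cos 157° = -29.18
Leg 2 (007°, 30.3 mi): east 30.3 sin 7° = 3.69, north 30.3 cos 7° = 30.07
Net: 16.08 east, 0.89 north. Distance = √((16.08)² + (0.89)²) = 16.104 mi.

16.1 mi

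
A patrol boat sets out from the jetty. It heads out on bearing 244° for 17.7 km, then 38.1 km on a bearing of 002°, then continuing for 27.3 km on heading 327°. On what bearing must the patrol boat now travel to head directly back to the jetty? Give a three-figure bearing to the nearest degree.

151°

Leg 1 (244°, 17.7 km): east 17.7 sin 244° = -15.91, north 17.7 cos 244° = -7.76
Leg 2 (002°, 38.1 km): east 38.1 sin 2° = 1.33, north 38.1 cos 2° = 38.08
Leg 3 (327°, 27.3 km): east 27.3 sin 327° = -14.87, north 27.3 cos 327° = 22.90
Net displacement: -29.45 east, 53.21 north. Direction back to start is (29.45, -53.21): bearing = atan2(29.45, -53.21) mod 360° = 151.04° ≈ 151°.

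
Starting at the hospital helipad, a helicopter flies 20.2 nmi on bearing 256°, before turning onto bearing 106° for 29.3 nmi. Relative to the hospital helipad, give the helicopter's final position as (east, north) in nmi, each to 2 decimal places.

Leg 1 (256°, 20.2 nmi): east 20.2 sin 256° = -19.60, north 20.2 cos 256° = -4.89
Leg 2 (106°, 29.3 nmi): east 29.3 sin 106° = 28.16, north 29.3 cos 106° = -8.08
Summing: 8.56 nmi east, -12.96 nmi north → (8.56, -12.96).

(8.56, -12.96)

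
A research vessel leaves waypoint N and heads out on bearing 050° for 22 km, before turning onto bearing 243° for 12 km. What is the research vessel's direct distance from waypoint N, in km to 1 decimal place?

Leg 1 (050°, 22 km): east 22 sin 50° = 16.85, north 22 cos 50° = 14.14
Leg 2 (243°, 12 km): east 12 sin 243° = -10.69, north 12 cos 243° = -5.45
Net: 6.16 east, 8.69 north. Distance = √((6.16)² + (8.69)²) = 10.655 km.

10.7 km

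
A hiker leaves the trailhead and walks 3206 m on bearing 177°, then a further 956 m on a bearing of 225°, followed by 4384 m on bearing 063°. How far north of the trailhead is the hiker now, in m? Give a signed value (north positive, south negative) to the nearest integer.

-1887 m

Leg 1 (177°, 3206 m): east 3206 sin 177° = 167.79, north 3206 cos 177° = -3201.61
Leg 2 (225°, 956 m): east 956 sin 225° = -675.99, north 956 cos 225° = -675.99
Leg 3 (063°, 4384 m): east 4384 sin 63° = 3906.17, north 4384 cos 63° = 1990.29
Net north component: -1887.31 m.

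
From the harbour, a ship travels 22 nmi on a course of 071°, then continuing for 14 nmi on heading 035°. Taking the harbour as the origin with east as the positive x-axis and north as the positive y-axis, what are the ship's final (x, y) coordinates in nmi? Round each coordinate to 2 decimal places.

Leg 1 (071°, 22 nmi): east 22 sin 71° = 20.80, north 22 cos 71° = 7.16
Leg 2 (035°, 14 nmi): east 14 sin 35° = 8.03, north 14 cos 35° = 11.47
Summing: 28.83 nmi east, 18.63 nmi north → (28.83, 18.63).

(28.83, 18.63)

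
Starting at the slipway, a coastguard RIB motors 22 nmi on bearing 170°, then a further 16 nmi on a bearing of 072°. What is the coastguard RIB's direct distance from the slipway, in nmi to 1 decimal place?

25.3 nmi

Leg 1 (170°, 22 nmi): east 22 sin 170° = 3.82, north 22 cos 170° = -21.67
Leg 2 (072°, 16 nmi): east 16 sin 72° = 15.22, north 16 cos 72° = 4.94
Net: 19.04 east, -16.72 north. Distance = √((19.04)² + (-16.72)²) = 25.338 nmi.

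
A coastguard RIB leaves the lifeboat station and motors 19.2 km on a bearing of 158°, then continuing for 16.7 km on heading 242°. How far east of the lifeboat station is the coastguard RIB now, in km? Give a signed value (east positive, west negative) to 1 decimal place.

-7.6 km

Leg 1 (158°, 19.2 km): east 19.2 sin 158° = 7.19, north 19.2 cos 158° = -17.80
Leg 2 (242°, 16.7 km): east 16.7 sin 242° = -14.75, north 16.7 cos 242° = -7.84
Net east component: -7.55 km.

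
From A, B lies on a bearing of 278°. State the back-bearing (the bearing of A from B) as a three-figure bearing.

Back-bearing = 278° − 180° = 098°.

098°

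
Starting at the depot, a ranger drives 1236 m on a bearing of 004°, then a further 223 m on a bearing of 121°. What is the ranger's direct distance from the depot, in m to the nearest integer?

Leg 1 (004°, 1236 m): east 1236 sin 4° = 86.22, north 1236 cos 4° = 1232.99
Leg 2 (121°, 223 m): east 223 sin 121° = 191.15, north 223 cos 121° = -114.85
Net: 277.37 east, 1118.14 north. Distance = √((277.37)² + (1118.14)²) = 1152.024 m.

1152 m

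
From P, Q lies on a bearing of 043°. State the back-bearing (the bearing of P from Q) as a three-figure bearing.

Back-bearing = 043° + 180° = 223°.

223°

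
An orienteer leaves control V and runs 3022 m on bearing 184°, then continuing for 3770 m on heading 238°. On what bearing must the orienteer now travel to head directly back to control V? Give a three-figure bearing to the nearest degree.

Leg 1 (184°, 3022 m): east 3022 sin 184° = -210.80, north 3022 cos 184° = -3014.64
Leg 2 (238°, 3770 m): east 3770 sin 238° = -3197.14, north 3770 cos 238° = -1997.80
Net displacement: -3407.95 east, -5012.43 north. Direction back to start is (3407.95, 5012.43): bearing = atan2(3407.95, 5012.43) mod 360° = 34.21° ≈ 034°.

034°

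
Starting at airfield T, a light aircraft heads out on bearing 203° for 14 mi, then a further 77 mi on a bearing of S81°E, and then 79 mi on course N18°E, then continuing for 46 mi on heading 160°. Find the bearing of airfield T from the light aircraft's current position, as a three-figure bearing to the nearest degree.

Leg 1 (203°, 14 mi): east 14 sin 203° = -5.47, north 14 cos 203° = -12.89
Leg 2 (S81°E, 77 mi): east 77 sin 99° = 76.05, north 77 cos 99° = -12.05
Leg 3 (N18°E, 79 mi): east 79 sin 18° = 24.41, north 79 cos 18° = 75.13
Leg 4 (160°, 46 mi): east 46 sin 160° = 15.73, north 46 cos 160° = -43.23
Net displacement: 110.73 east, 6.98 north. Direction back to start is (-110.73, -6.98): bearing = atan2(-110.73, -6.98) mod 360° = 266.40° ≈ 266°.

266°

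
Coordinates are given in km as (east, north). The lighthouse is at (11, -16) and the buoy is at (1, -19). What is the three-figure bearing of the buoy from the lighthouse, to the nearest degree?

253°

Δeast = 1 − 11 = -10.00; Δnorth = -19 − -16 = -3.00.
Bearing = atan2(Δeast, Δnorth) mod 360° = 253.30° ≈ 253°.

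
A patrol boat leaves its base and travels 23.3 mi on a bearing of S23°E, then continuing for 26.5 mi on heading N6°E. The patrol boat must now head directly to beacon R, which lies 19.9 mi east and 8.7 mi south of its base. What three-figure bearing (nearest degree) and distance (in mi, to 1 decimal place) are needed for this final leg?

Leg 1 (S23°E, 23.3 mi): east 23.3 sin 157° = 9.10, north 23.3 cos 157° = -21.45
Leg 2 (N6°E, 26.5 mi): east 26.5 sin 6° = 2.77, north 26.5 cos 6° = 26.35
Current position: (11.87, 4.91). Target: (19.9, -8.7). Remaining: Δeast = 8.03, Δnorth = -13.61.
Bearing = atan2(8.03, -13.61) mod 360° = 149.47°; distance = √((8.03)² + (-13.61)²) = 15.798 mi.

149°, 15.8 mi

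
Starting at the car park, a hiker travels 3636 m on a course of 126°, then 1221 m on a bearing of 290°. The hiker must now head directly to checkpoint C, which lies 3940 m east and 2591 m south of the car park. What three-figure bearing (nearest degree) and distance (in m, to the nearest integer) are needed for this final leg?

Leg 1 (126°, 3636 m): east 3636 sin 126° = 2941.59, north 3636 cos 126° = -2137.19
Leg 2 (290°, 1221 m): east 1221 sin 290° = -1147.36, north 1221 cos 290° = 417.61
Current position: (1794.22, -1719.58). Target: (3940, -2591). Remaining: Δeast = 2145.78, Δnorth = -871.42.
Bearing = atan2(2145.78, -871.42) mod 360° = 112.10°; distance = √((2145.78)² + (-871.42)²) = 2315.975 m.

112°, 2316 m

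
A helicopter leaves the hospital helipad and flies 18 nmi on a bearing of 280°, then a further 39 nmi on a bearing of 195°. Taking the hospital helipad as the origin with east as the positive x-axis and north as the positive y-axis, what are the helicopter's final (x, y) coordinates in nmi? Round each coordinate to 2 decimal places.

(-27.82, -34.55)

Leg 1 (280°, 18 nmi): east 18 sin 280° = -17.73, north 18 cos 280° = 3.13
Leg 2 (195°, 39 nmi): east 39 sin 195° = -10.09, north 39 cos 195° = -37.67
Summing: -27.82 nmi east, -34.55 nmi north → (-27.82, -34.55).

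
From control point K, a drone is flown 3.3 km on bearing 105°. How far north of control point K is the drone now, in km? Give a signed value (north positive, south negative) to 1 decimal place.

Leg 1 (105°, 3.3 km): east 3.3 sin 105° = 3.19, north 3.3 cos 105° = -0.85
Net north component: -0.85 km.

-0.9 km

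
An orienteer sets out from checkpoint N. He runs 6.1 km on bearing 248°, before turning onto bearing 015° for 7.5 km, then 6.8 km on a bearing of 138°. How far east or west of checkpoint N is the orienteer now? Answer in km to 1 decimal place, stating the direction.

Leg 1 (248°, 6.1 km): east 6.1 sin 248° = -5.66, north 6.1 cos 248° = -2.29
Leg 2 (015°, 7.5 km): east 7.5 sin 15° = 1.94, north 7.5 cos 15° = 7.24
Leg 3 (138°, 6.8 km): east 6.8 sin 138° = 4.55, north 6.8 cos 138° = -5.05
Net east component: 0.84 km.

0.8 km east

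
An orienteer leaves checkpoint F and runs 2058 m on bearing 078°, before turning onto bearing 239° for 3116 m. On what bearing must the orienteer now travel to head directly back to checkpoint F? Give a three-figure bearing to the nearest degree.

Leg 1 (078°, 2058 m): east 2058 sin 78° = 2013.03, north 2058 cos 78° = 427.88
Leg 2 (239°, 3116 m): east 3116 sin 239° = -2670.93, north 3116 cos 239° = -1604.86
Net displacement: -657.91 east, -1176.98 north. Direction back to start is (657.91, 1176.98): bearing = atan2(657.91, 1176.98) mod 360° = 29.20° ≈ 029°.

029°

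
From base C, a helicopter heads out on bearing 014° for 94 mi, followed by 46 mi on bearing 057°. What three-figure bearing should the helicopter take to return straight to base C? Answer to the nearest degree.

Leg 1 (014°, 94 mi): east 94 sin 14° = 22.74, north 94 cos 14° = 91.21
Leg 2 (057°, 46 mi): east 46 sin 57° = 38.58, north 46 cos 57° = 25.05
Net displacement: 61.32 east, 116.26 north. Direction back to start is (-61.32, -116.26): bearing = atan2(-61.32, -116.26) mod 360° = 207.81° ≈ 208°.

208°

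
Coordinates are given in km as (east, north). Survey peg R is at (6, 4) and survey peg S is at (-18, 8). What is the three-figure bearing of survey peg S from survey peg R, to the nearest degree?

Δeast = -18 − 6 = -24.00; Δnorth = 8 − 4 = 4.00.
Bearing = atan2(Δeast, Δnorth) mod 360° = 279.46° ≈ 279°.

279°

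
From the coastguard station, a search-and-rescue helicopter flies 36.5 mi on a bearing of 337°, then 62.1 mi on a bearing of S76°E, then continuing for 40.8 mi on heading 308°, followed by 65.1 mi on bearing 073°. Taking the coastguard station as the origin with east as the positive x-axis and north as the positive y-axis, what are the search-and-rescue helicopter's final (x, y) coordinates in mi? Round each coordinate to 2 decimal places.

(76.10, 62.73)

Leg 1 (337°, 36.5 mi): east 36.5 sin 337° = -14.26, north 36.5 cos 337° = 33.60
Leg 2 (S76°E, 62.1 mi): east 62.1 sin 104° = 60.26, north 62.1 cos 104° = -15.02
Leg 3 (308°, 40.8 mi): east 40.8 sin 308° = -32.15, north 40.8 cos 308° = 25.12
Leg 4 (073°, 65.1 mi): east 65.1 sin 73° = 62.26, north 65.1 cos 73° = 19.03
Summing: 76.10 mi east, 62.73 mi north → (76.10, 62.73).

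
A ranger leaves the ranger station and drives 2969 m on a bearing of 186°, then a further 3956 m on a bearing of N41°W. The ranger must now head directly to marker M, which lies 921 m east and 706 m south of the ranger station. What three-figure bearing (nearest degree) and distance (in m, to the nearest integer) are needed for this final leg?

Leg 1 (186°, 2969 m): east 2969 sin 186° = -310.35, north 2969 cos 186° = -2952.74
Leg 2 (N41°W, 3956 m): east 3956 sin 319° = -2595.37, north 3956 cos 319° = 2985.63
Current position: (-2905.71, 32.90). Target: (921, -706). Remaining: Δeast = 3826.71, Δnorth = -738.90.
Bearing = atan2(3826.71, -738.90) mod 360° = 100.93°; distance = √((3826.71)² + (-738.90)²) = 3897.398 m.

101°, 3897 m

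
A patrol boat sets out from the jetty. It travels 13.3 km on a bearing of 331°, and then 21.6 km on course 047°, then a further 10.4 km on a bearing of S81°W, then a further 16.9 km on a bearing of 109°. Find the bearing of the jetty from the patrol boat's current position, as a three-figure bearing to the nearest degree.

Leg 1 (331°, 13.3 km): east 13.3 sin 331° = -6.45, north 13.3 cos 331° = 11.63
Leg 2 (047°, 21.6 km): east 21.6 sin 47° = 15.80, north 21.6 cos 47° = 14.73
Leg 3 (S81°W, 10.4 km): east 10.4 sin 261° = -10.27, north 10.4 cos 261° = -1.63
Leg 4 (109°, 16.9 km): east 16.9 sin 109° = 15.98, north 16.9 cos 109° = -5.50
Net displacement: 15.06 east, 19.23 north. Direction back to start is (-15.06, -19.23): bearing = atan2(-15.06, -19.23) mod 360° = 218.05° ≈ 218°.

218°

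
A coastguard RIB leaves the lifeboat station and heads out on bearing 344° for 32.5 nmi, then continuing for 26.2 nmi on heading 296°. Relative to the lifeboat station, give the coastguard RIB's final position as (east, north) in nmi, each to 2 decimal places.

Leg 1 (344°, 32.5 nmi): east 32.5 sin 344° = -8.96, north 32.5 cos 344° = 31.24
Leg 2 (296°, 26.2 nmi): east 26.2 sin 296° = -23.55, north 26.2 cos 296° = 11.49
Summing: -32.51 nmi east, 42.73 nmi north → (-32.51, 42.73).

(-32.51, 42.73)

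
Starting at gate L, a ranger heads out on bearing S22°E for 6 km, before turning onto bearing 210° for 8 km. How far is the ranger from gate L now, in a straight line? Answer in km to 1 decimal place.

12.6 km

Leg 1 (S22°E, 6 km): east 6 sin 158° = 2.25, north 6 cos 158° = -5.56
Leg 2 (210°, 8 km): east 8 sin 210° = -4.00, north 8 cos 210° = -6.93
Net: -1.75 east, -12.49 north. Distance = √((-1.75)² + (-12.49)²) = 12.614 km.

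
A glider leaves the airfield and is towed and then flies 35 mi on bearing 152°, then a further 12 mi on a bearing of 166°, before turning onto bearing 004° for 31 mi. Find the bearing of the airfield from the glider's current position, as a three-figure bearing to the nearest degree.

298°

Leg 1 (152°, 35 mi): east 35 sin 152° = 16.43, north 35 cos 152° = -30.90
Leg 2 (166°, 12 mi): east 12 sin 166° = 2.90, north 12 cos 166° = -11.64
Leg 3 (004°, 31 mi): east 31 sin 4° = 2.16, north 31 cos 4° = 30.92
Net displacement: 21.50 east, -11.62 north. Direction back to start is (-21.50, 11.62): bearing = atan2(-21.50, 11.62) mod 360° = 298.40° ≈ 298°.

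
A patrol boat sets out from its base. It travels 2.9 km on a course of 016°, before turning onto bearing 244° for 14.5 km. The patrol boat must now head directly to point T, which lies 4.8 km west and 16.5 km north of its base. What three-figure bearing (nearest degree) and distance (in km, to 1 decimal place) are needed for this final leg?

Leg 1 (016°, 2.9 km): east 2.9 sin 16° = 0.80, north 2.9 cos 16° = 2.79
Leg 2 (244°, 14.5 km): east 14.5 sin 244° = -13.03, north 14.5 cos 244° = -6.36
Current position: (-12.23, -3.57). Target: (-4.8, 16.5). Remaining: Δeast = 7.43, Δnorth = 20.07.
Bearing = atan2(7.43, 20.07) mod 360° = 20.32°; distance = √((7.43)² + (20.07)²) = 21.401 km.

020°, 21.4 km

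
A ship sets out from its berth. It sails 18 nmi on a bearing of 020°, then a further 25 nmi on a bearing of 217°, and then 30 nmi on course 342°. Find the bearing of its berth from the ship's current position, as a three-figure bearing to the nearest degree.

145°

Leg 1 (020°, 18 nmi): east 18 sin 20° = 6.16, north 18 cos 20° = 16.91
Leg 2 (217°, 25 nmi): east 25 sin 217° = -15.05, north 25 cos 217° = -19.97
Leg 3 (342°, 30 nmi): east 30 sin 342° = -9.27, north 30 cos 342° = 28.53
Net displacement: -18.16 east, 25.48 north. Direction back to start is (18.16, -25.48): bearing = atan2(18.16, -25.48) mod 360° = 144.52° ≈ 145°.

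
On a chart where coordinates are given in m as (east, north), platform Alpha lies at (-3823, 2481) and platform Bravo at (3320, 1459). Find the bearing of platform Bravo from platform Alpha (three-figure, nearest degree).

Δeast = 3320 − -3823 = 7143.00; Δnorth = 1459 − 2481 = -1022.00.
Bearing = atan2(Δeast, Δnorth) mod 360° = 98.14° ≈ 098°.

098°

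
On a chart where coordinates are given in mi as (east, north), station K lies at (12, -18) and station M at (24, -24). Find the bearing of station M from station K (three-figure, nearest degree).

Δeast = 24 − 12 = 12.00; Δnorth = -24 − -18 = -6.00.
Bearing = atan2(Δeast, Δnorth) mod 360° = 116.57° ≈ 117°.

117°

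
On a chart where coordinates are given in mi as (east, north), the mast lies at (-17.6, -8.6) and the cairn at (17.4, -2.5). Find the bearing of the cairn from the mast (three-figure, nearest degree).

Δeast = 17.4 − -17.6 = 35.00; Δnorth = -2.5 − -8.6 = 6.10.
Bearing = atan2(Δeast, Δnorth) mod 360° = 80.11° ≈ 080°.

080°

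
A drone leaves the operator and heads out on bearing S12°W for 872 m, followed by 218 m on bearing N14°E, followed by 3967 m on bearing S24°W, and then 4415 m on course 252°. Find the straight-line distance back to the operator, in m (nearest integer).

8185 m

Leg 1 (S12°W, 872 m): east 872 sin 192° = -181.30, north 872 cos 192° = -852.94
Leg 2 (N14°E, 218 m): east 218 sin 14° = 52.74, north 218 cos 14° = 211.52
Leg 3 (S24°W, 3967 m): east 3967 sin 204° = -1613.52, north 3967 cos 204° = -3624.03
Leg 4 (252°, 4415 m): east 4415 sin 252° = -4198.91, north 4415 cos 252° = -1364.31
Net: -5941.00 east, -5629.77 north. Distance = √((-5941.00)² + (-5629.77)²) = 8184.725 m.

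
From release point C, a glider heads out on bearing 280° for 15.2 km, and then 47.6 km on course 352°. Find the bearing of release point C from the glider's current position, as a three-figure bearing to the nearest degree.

Leg 1 (280°, 15.2 km): east 15.2 sin 280° = -14.97, north 15.2 cos 280° = 2.64
Leg 2 (352°, 47.6 km): east 47.6 sin 352° = -6.62, north 47.6 cos 352° = 47.14
Net displacement: -21.59 east, 49.78 north. Direction back to start is (21.59, -49.78): bearing = atan2(21.59, -49.78) mod 360° = 156.55° ≈ 157°.

157°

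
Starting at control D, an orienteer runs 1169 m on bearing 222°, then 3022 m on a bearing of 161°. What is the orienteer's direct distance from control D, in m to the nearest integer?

3732 m

Leg 1 (222°, 1169 m): east 1169 sin 222° = -782.21, north 1169 cos 222° = -868.74
Leg 2 (161°, 3022 m): east 3022 sin 161° = 983.87, north 3022 cos 161° = -2857.36
Net: 201.65 east, -3726.09 north. Distance = √((201.65)² + (-3726.09)²) = 3731.546 m.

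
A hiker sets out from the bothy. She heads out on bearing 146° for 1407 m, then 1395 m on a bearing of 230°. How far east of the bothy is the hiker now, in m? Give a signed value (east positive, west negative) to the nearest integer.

Leg 1 (146°, 1407 m): east 1407 sin 146° = 786.78, north 1407 cos 146° = -1166.46
Leg 2 (230°, 1395 m): east 1395 sin 230° = -1068.63, north 1395 cos 230° = -896.69
Net east component: -281.85 m.

-282 m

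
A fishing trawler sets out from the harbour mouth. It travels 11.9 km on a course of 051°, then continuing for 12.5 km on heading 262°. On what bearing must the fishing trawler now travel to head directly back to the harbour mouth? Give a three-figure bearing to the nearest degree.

151°

Leg 1 (051°, 11.9 km): east 11.9 sin 51° = 9.25, north 11.9 cos 51° = 7.49
Leg 2 (262°, 12.5 km): east 12.5 sin 262° = -12.38, north 12.5 cos 262° = -1.74
Net displacement: -3.13 east, 5.75 north. Direction back to start is (3.13, -5.75): bearing = atan2(3.13, -5.75) mod 360° = 151.43° ≈ 151°.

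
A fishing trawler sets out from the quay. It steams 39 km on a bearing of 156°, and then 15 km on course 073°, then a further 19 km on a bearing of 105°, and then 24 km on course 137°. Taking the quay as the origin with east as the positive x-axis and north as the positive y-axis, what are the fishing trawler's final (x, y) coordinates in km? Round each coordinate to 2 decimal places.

(64.93, -53.71)

Leg 1 (156°, 39 km): east 39 sin 156° = 15.86, north 39 cos 156° = -35.63
Leg 2 (073°, 15 km): east 15 sin 73° = 14.34, north 15 cos 73° = 4.39
Leg 3 (105°, 19 km): east 19 sin 105° = 18.35, north 19 cos 105° = -4.92
Leg 4 (137°, 24 km): east 24 sin 137° = 16.37, north 24 cos 137° = -17.55
Summing: 64.93 km east, -53.71 km north → (64.93, -53.71).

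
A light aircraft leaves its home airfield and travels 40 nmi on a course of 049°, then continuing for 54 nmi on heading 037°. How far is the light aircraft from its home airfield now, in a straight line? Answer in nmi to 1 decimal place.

93.5 nmi

Leg 1 (049°, 40 nmi): east 40 sin 49° = 30.19, north 40 cos 49° = 26.24
Leg 2 (037°, 54 nmi): east 54 sin 37° = 32.50, north 54 cos 37° = 43.13
Net: 62.69 east, 69.37 north. Distance = √((62.69)² + (69.37)²) = 93.497 nmi.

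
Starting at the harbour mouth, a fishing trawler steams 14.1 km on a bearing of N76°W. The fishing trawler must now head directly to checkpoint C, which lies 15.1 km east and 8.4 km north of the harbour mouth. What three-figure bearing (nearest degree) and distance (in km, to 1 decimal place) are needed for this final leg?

Leg 1 (N76°W, 14.1 km): east 14.1 sin 284° = -13.68, north 14.1 cos 284° = 3.41
Current position: (-13.68, 3.41). Target: (15.1, 8.4). Remaining: Δeast = 28.78, Δnorth = 4.99.
Bearing = atan2(28.78, 4.99) mod 360° = 80.17°; distance = √((28.78)² + (4.99)²) = 29.210 km.

080°, 29.2 km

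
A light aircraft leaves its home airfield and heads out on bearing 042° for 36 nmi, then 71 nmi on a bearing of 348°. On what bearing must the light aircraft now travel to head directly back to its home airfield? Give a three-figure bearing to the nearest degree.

186°

Leg 1 (042°, 36 nmi): east 36 sin 42° = 24.09, north 36 cos 42° = 26.75
Leg 2 (348°, 71 nmi): east 71 sin 348° = -14.76, north 71 cos 348° = 69.45
Net displacement: 9.33 east, 96.20 north. Direction back to start is (-9.33, -96.20): bearing = atan2(-9.33, -96.20) mod 360° = 185.54° ≈ 186°.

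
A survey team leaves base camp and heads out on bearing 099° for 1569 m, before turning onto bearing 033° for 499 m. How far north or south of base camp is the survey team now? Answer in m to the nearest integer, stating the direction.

Leg 1 (099°, 1569 m): east 1569 sin 99° = 1549.68, north 1569 cos 99° = -245.45
Leg 2 (033°, 499 m): east 499 sin 33° = 271.77, north 499 cos 33° = 418.50
Net north component: 173.05 m.

173 m north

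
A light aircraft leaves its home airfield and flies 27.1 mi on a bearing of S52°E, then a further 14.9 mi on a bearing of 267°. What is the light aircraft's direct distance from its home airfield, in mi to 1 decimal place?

18.6 mi

Leg 1 (S52°E, 27.1 mi): east 27.1 sin 128° = 21.36, north 27.1 cos 128° = -16.68
Leg 2 (267°, 14.9 mi): east 14.9 sin 267° = -14.88, north 14.9 cos 267° = -0.78
Net: 6.48 east, -17.46 north. Distance = √((6.48)² + (-17.46)²) = 18.626 mi.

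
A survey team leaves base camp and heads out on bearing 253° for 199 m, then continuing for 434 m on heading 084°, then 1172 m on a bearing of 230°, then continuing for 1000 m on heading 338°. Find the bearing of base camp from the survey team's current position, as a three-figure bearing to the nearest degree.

099°

Leg 1 (253°, 199 m): east 199 sin 253° = -190.30, north 199 cos 253° = -58.18
Leg 2 (084°, 434 m): east 434 sin 84° = 431.62, north 434 cos 84° = 45.37
Leg 3 (230°, 1172 m): east 1172 sin 230° = -897.80, north 1172 cos 230° = -753.35
Leg 4 (338°, 1000 m): east 1000 sin 338° = -374.61, north 1000 cos 338° = 927.18
Net displacement: -1031.09 east, 161.02 north. Direction back to start is (1031.09, -161.02): bearing = atan2(1031.09, -161.02) mod 360° = 98.88° ≈ 099°.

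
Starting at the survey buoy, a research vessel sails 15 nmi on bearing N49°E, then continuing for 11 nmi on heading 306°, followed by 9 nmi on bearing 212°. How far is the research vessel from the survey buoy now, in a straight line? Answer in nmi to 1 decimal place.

9.0 nmi

Leg 1 (N49°E, 15 nmi): east 15 sin 49° = 11.32, north 15 cos 49° = 9.84
Leg 2 (306°, 11 nmi): east 11 sin 306° = -8.90, north 11 cos 306° = 6.47
Leg 3 (212°, 9 nmi): east 9 sin 212° = -4.77, north 9 cos 212° = -7.63
Net: -2.35 east, 8.67 north. Distance = √((-2.35)² + (8.67)²) = 8.986 nmi.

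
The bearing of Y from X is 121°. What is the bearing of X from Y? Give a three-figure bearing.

Back-bearing = 121° + 180° = 301°.

301°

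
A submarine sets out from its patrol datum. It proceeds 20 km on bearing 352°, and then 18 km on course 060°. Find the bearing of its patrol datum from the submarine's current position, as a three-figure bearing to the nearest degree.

204°

Leg 1 (352°, 20 km): east 20 sin 352° = -2.78, north 20 cos 352° = 19.81
Leg 2 (060°, 18 km): east 18 sin 60° = 15.59, north 18 cos 60° = 9.00
Net displacement: 12.80 east, 28.81 north. Direction back to start is (-12.80, -28.81): bearing = atan2(-12.80, -28.81) mod 360° = 203.97° ≈ 204°.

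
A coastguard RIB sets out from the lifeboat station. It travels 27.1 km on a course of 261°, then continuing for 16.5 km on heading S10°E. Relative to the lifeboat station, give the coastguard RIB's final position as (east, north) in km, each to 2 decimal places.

Leg 1 (261°, 27.1 km): east 27.1 sin 261° = -26.77, north 27.1 cos 261° = -4.24
Leg 2 (S10°E, 16.5 km): east 16.5 sin 170° = 2.87, north 16.5 cos 170° = -16.25
Summing: -23.90 km east, -20.49 km north → (-23.90, -20.49).

(-23.90, -20.49)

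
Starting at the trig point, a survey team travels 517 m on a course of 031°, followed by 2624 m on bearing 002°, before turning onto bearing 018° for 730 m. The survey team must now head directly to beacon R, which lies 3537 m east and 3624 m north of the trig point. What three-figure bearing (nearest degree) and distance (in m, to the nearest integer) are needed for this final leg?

Leg 1 (031°, 517 m): east 517 sin 31° = 266.27, north 517 cos 31° = 443.16
Leg 2 (002°, 2624 m): east 2624 sin 2° = 91.58, north 2624 cos 2° = 2622.40
Leg 3 (018°, 730 m): east 730 sin 18° = 225.58, north 730 cos 18° = 694.27
Current position: (583.43, 3759.83). Target: (3537, 3624). Remaining: Δeast = 2953.57, Δnorth = -135.83.
Bearing = atan2(2953.57, -135.83) mod 360° = 92.63°; distance = √((2953.57)² + (-135.83)²) = 2956.688 m.

093°, 2957 m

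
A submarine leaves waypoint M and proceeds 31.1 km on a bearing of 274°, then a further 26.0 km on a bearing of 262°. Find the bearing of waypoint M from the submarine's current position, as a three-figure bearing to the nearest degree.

Leg 1 (274°, 31.1 km): east 31.1 sin 274° = -31.02, north 31.1 cos 274° = 2.17
Leg 2 (262°, 26.0 km): east 26.0 sin 262° = -25.75, north 26.0 cos 262° = -3.62
Net displacement: -56.77 east, -1.45 north. Direction back to start is (56.77, 1.45): bearing = atan2(56.77, 1.45) mod 360° = 88.54° ≈ 089°.

089°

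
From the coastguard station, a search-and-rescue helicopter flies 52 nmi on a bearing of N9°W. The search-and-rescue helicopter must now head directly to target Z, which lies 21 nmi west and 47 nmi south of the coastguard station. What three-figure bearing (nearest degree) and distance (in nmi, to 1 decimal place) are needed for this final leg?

Leg 1 (N9°W, 52 nmi): east 52 sin 351° = -8.13, north 52 cos 351° = 51.36
Current position: (-8.13, 51.36). Target: (-21, -47). Remaining: Δeast = -12.87, Δnorth = -98.36.
Bearing = atan2(-12.87, -98.36) mod 360° = 187.45°; distance = √((-12.87)² + (-98.36)²) = 99.198 nmi.

187°, 99.2 nmi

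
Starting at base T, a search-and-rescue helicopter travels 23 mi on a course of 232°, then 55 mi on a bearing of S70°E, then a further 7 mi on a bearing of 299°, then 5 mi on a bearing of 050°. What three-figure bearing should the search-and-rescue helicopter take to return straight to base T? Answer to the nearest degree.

310°

Leg 1 (232°, 23 mi): east 23 sin 232° = -18.12, north 23 cos 232° = -14.16
Leg 2 (S70°E, 55 mi): east 55 sin 110° = 51.68, north 55 cos 110° = -18.81
Leg 3 (299°, 7 mi): east 7 sin 299° = -6.12, north 7 cos 299° = 3.39
Leg 4 (050°, 5 mi): east 5 sin 50° = 3.83, north 5 cos 50° = 3.21
Net displacement: 31.27 east, -26.36 north. Direction back to start is (-31.27, 26.36): bearing = atan2(-31.27, 26.36) mod 360° = 310.14° ≈ 310°.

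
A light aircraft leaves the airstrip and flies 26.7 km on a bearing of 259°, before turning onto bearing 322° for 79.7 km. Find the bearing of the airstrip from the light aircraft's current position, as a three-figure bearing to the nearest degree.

127°

Leg 1 (259°, 26.7 km): east 26.7 sin 259° = -26.21, north 26.7 cos 259° = -5.09
Leg 2 (322°, 79.7 km): east 79.7 sin 322° = -49.07, north 79.7 cos 322° = 62.80
Net displacement: -75.28 east, 57.71 north. Direction back to start is (75.28, -57.71): bearing = atan2(75.28, -57.71) mod 360° = 127.47° ≈ 127°.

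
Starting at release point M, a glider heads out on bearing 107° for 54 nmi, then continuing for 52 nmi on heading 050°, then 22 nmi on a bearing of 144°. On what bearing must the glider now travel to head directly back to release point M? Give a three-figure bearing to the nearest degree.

Leg 1 (107°, 54 nmi): east 54 sin 107° = 51.64, north 54 cos 107° = -15.79
Leg 2 (050°, 52 nmi): east 52 sin 50° = 39.83, north 52 cos 50° = 33.42
Leg 3 (144°, 22 nmi): east 22 sin 144° = 12.93, north 22 cos 144° = -17.80
Net displacement: 104.41 east, -0.16 north. Direction back to start is (-104.41, 0.16): bearing = atan2(-104.41, 0.16) mod 360° = 270.09° ≈ 270°.

270°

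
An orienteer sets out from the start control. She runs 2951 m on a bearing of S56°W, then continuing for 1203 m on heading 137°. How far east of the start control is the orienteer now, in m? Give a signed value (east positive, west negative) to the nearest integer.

Leg 1 (S56°W, 2951 m): east 2951 sin 236° = -2446.49, north 2951 cos 236° = -1650.18
Leg 2 (137°, 1203 m): east 1203 sin 137° = 820.44, north 1203 cos 137° = -879.82
Net east component: -1626.05 m.

-1626 m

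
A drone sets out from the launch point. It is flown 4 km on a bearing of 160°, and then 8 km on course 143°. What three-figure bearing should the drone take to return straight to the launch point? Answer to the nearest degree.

Leg 1 (160°, 4 km): east 4 sin 160° = 1.37, north 4 cos 160° = -3.76
Leg 2 (143°, 8 km): east 8 sin 143° = 4.81, north 8 cos 143° = -6.39
Net displacement: 6.18 east, -10.15 north. Direction back to start is (-6.18, 10.15): bearing = atan2(-6.18, 10.15) mod 360° = 328.65° ≈ 329°.

329°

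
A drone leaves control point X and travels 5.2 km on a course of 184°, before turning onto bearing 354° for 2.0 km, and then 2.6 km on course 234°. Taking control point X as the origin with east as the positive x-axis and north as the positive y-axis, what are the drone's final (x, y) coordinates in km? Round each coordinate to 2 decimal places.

Leg 1 (184°, 5.2 km): east 5.2 sin 184° = -0.36, north 5.2 cos 184° = -5.19
Leg 2 (354°, 2.0 km): east 2.0 sin 354° = -0.21, north 2.0 cos 354° = 1.99
Leg 3 (234°, 2.6 km): east 2.6 sin 234° = -2.10, north 2.6 cos 234° = -1.53
Summing: -2.68 km east, -4.73 km north → (-2.68, -4.73).

(-2.68, -4.73)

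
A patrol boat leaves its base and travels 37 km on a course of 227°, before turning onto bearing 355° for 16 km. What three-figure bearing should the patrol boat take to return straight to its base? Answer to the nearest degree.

Leg 1 (227°, 37 km): east 37 sin 227° = -27.06, north 37 cos 227° = -25.23
Leg 2 (355°, 16 km): east 16 sin 355° = -1.39, north 16 cos 355° = 15.94
Net displacement: -28.45 east, -9.29 north. Direction back to start is (28.45, 9.29): bearing = atan2(28.45, 9.29) mod 360° = 71.91° ≈ 072°.

072°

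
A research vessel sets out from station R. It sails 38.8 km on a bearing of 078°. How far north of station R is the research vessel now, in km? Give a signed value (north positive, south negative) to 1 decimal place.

8.1 km

Leg 1 (078°, 38.8 km): east 38.8 sin 78° = 37.95, north 38.8 cos 78° = 8.07
Net north component: 8.07 km.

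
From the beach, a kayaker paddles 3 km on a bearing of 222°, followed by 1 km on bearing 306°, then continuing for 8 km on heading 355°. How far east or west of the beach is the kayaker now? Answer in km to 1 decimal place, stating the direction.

Leg 1 (222°, 3 km): east 3 sin 222° = -2.01, north 3 cos 222° = -2.23
Leg 2 (306°, 1 km): east 1 sin 306° = -0.81, north 1 cos 306° = 0.59
Leg 3 (355°, 8 km): east 8 sin 355° = -0.70, north 8 cos 355° = 7.97
Net east component: -3.51 km.

3.5 km west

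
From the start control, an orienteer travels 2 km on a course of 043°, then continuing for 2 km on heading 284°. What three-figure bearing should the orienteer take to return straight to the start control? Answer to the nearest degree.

163°

Leg 1 (043°, 2 km): east 2 sin 43° = 1.36, north 2 cos 43° = 1.46
Leg 2 (284°, 2 km): east 2 sin 284° = -1.94, north 2 cos 284° = 0.48
Net displacement: -0.58 east, 1.95 north. Direction back to start is (0.58, -1.95): bearing = atan2(0.58, -1.95) mod 360° = 163.50° ≈ 163°.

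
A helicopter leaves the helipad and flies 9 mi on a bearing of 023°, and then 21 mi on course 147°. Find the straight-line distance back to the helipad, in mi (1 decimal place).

Leg 1 (023°, 9 mi): east 9 sin 23° = 3.52, north 9 cos 23° = 8.28
Leg 2 (147°, 21 mi): east 21 sin 147° = 11.44, north 21 cos 147° = -17.61
Net: 14.95 east, -9.33 north. Distance = √((14.95)² + (-9.33)²) = 17.625 mi.

17.6 mi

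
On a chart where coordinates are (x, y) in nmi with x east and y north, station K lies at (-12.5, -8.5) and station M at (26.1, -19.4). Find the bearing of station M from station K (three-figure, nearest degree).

106°

Δeast = 26.1 − -12.5 = 38.60; Δnorth = -19.4 − -8.5 = -10.90.
Bearing = atan2(Δeast, Δnorth) mod 360° = 105.77° ≈ 106°.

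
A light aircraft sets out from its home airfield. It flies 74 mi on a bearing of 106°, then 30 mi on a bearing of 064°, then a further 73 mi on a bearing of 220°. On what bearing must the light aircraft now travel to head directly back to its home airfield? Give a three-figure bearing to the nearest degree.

Leg 1 (106°, 74 mi): east 74 sin 106° = 71.13, north 74 cos 106° = -20.40
Leg 2 (064°, 30 mi): east 30 sin 64° = 26.96, north 30 cos 64° = 13.15
Leg 3 (220°, 73 mi): east 73 sin 220° = -46.92, north 73 cos 220° = -55.92
Net displacement: 51.17 east, -63.17 north. Direction back to start is (-51.17, 63.17): bearing = atan2(-51.17, 63.17) mod 360° = 320.99° ≈ 321°.

321°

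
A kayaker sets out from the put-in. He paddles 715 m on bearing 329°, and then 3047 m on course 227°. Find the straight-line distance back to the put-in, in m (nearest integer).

Leg 1 (329°, 715 m): east 715 sin 329° = -368.25, north 715 cos 329° = 612.87
Leg 2 (227°, 3047 m): east 3047 sin 227° = -2228.43, north 3047 cos 227° = -2078.05
Net: -2596.69 east, -1465.17 north. Distance = √((-2596.69)² + (-1465.17)²) = 2981.530 m.

2982 m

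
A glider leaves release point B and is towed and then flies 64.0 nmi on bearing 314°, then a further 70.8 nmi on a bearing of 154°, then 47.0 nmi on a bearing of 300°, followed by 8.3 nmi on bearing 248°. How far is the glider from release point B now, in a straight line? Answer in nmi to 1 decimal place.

63.4 nmi

Leg 1 (314°, 64.0 nmi): east 64.0 sin 314° = -46.04, north 64.0 cos 314° = 44.46
Leg 2 (154°, 70.8 nmi): east 70.8 sin 154° = 31.04, north 70.8 cos 154° = -63.63
Leg 3 (300°, 47.0 nmi): east 47.0 sin 300° = -40.70, north 47.0 cos 300° = 23.50
Leg 4 (248°, 8.3 nmi): east 8.3 sin 248° = -7.70, north 8.3 cos 248° = -3.11
Net: -63.40 east, 1.21 north. Distance = √((-63.40)² + (1.21)²) = 63.412 nmi.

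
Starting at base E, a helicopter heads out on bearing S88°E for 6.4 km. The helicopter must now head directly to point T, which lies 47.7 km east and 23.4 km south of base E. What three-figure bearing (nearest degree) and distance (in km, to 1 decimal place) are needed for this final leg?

119°, 47.4 km

Leg 1 (S88°E, 6.4 km): east 6.4 sin 92° = 6.40, north 6.4 cos 92° = -0.22
Current position: (6.40, -0.22). Target: (47.7, -23.4). Remaining: Δeast = 41.30, Δnorth = -23.18.
Bearing = atan2(41.30, -23.18) mod 360° = 119.30°; distance = √((41.30)² + (-23.18)²) = 47.362 km.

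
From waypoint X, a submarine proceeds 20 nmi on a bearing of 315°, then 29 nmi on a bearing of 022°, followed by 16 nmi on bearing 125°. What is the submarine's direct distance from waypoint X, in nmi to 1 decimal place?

33.3 nmi

Leg 1 (315°, 20 nmi): east 20 sin 315° = -14.14, north 20 cos 315° = 14.14
Leg 2 (022°, 29 nmi): east 29 sin 22° = 10.86, north 29 cos 22° = 26.89
Leg 3 (125°, 16 nmi): east 16 sin 125° = 13.11, north 16 cos 125° = -9.18
Net: 9.83 east, 31.85 north. Distance = √((9.83)² + (31.85)²) = 33.335 nmi.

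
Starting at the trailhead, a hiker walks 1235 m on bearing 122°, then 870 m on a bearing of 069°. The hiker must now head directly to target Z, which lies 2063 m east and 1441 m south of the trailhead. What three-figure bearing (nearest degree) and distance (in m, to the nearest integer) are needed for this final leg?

Leg 1 (122°, 1235 m): east 1235 sin 122° = 1047.34, north 1235 cos 122° = -654.45
Leg 2 (069°, 870 m): east 870 sin 69° = 812.21, north 870 cos 69° = 311.78
Current position: (1859.55, -342.67). Target: (2063, -1441). Remaining: Δeast = 203.45, Δnorth = -1098.33.
Bearing = atan2(203.45, -1098.33) mod 360° = 169.51°; distance = √((203.45)² + (-1098.33)²) = 1117.013 m.

170°, 1117 m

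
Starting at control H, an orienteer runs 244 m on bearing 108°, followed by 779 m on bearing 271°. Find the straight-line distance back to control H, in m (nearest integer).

Leg 1 (108°, 244 m): east 244 sin 108° = 232.06, north 244 cos 108° = -75.40
Leg 2 (271°, 779 m): east 779 sin 271° = -778.88, north 779 cos 271° = 13.60
Net: -546.82 east, -61.80 north. Distance = √((-546.82)² + (-61.80)²) = 550.305 m.

550 m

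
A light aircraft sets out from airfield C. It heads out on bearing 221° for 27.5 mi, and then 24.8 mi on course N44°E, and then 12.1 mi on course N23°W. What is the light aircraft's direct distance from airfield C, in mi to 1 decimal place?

9.9 mi

Leg 1 (221°, 27.5 mi): east 27.5 sin 221° = -18.04, north 27.5 cos 221° = -20.75
Leg 2 (N44°E, 24.8 mi): east 24.8 sin 44° = 17.23, north 24.8 cos 44° = 17.84
Leg 3 (N23°W, 12.1 mi): east 12.1 sin 337° = -4.73, north 12.1 cos 337° = 11.14
Net: -5.54 east, 8.22 north. Distance = √((-5.54)² + (8.22)²) = 9.916 mi.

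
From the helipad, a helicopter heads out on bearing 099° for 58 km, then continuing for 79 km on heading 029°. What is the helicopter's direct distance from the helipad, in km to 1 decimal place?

112.9 km

Leg 1 (099°, 58 km): east 58 sin 99° = 57.29, north 58 cos 99° = -9.07
Leg 2 (029°, 79 km): east 79 sin 29° = 38.30, north 79 cos 29° = 69.09
Net: 95.59 east, 60.02 north. Distance = √((95.59)² + (60.02)²) = 112.868 km.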